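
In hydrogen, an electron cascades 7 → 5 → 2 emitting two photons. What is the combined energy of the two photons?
3.123758 eV

The energy levels of hydrogen are E_n = -13.6057 / n² eV.

First transition (7 → 5):
ΔE₁ = |E_5 - E_7|
ΔE₁ = |-0.544228000000 - (-0.277667346939)| = 0.266560653 eV

Second transition (5 → 2):
ΔE₂ = |E_2 - E_5|
ΔE₂ = |-3.401425000000 - (-0.544228000000)| = 2.857197000 eV

Total energy released:
E_total = ΔE₁ + ΔE₂ = 0.266560653 + 2.857197000 = 3.123758 eV

Note: This equals the direct transition 7 → 2: 3.123758 eV ✓
Energy is conserved regardless of the path taken.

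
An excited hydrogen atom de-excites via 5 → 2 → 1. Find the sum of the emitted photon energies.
13.061472 eV

The energy levels of hydrogen are E_n = -13.6057 / n² eV.

First transition (5 → 2):
ΔE₁ = |E_2 - E_5|
ΔE₁ = |-3.401425000000 - (-0.544228000000)| = 2.857197000 eV

Second transition (2 → 1):
ΔE₂ = |E_1 - E_2|
ΔE₂ = |-13.605700000000 - (-3.401425000000)| = 10.204275000 eV

Total energy released:
E_total = ΔE₁ + ΔE₂ = 2.857197000 + 10.204275000 = 13.061472 eV

Note: This equals the direct transition 5 → 1: 13.061472 eV ✓
Energy is conserved regardless of the path taken.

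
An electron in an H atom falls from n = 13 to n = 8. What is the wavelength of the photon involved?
9386.899 nm

First, find the transition energy using E_n = -13.6057 / n² eV:
E_13 = -13.6057 / 13² = -0.080507101 eV
E_8 = -13.6057 / 8² = -0.212589063 eV

Photon energy: |ΔE| = |E_8 - E_13| = 0.132081962 eV

Convert to wavelength using E = hc/λ with hc = 1239.84 eV·nm:
λ = hc/E = 1239.84 eV·nm / 0.132081962 eV
λ = 9386.899 nm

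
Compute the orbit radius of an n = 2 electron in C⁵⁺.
0.0353 nm (or 0.3528 Å)

The Bohr radius formula is:
r_n = n² a₀ / Z

where a₀ = 0.0529177 nm is the Bohr radius.

For C⁵⁺ (Z = 6) at n = 2:
r_2 = 2² × 0.0529177 nm / 6
r_2 = 4 × 0.0529177 nm / 6
r_2 = 0.21167 nm / 6
r_2 = 0.0353 nm

The electron orbits at approximately 0.0353 nm from the nucleus.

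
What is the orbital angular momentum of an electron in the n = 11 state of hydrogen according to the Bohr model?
1.160e-33 J·s (or 11ℏ)

In the Bohr model, angular momentum is quantized:
L = nℏ

where ℏ = h/(2π) = 1.05457e-34 J·s

For n = 11:
L = 11 × 1.05457e-34 J·s
L = 1.160e-33 J·s

This can also be written as L = 11ℏ.
The angular momentum is an integer multiple of the reduced Planck constant.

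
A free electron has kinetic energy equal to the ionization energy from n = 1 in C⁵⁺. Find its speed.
1.3126e+07 m/s (or 4.378414% of c)

The binding energy at n = 1 for C⁵⁺ is:
E_1 = -13.6057 × 6²/1² = -489.80520000 eV
|E_1| = 489.80520000 eV

Convert to Joules:
KE = 489.80520000 eV × (1.602177 × 10⁻¹⁹ J/eV) = 7.847546e-17 J

Using KE = ½mv²:
v = √(2·KE/m_e)
v = √(2 × 7.847546e-17 J / 9.10938 × 10⁻³¹ kg)
v = 1.3126e+07 m/s

This is approximately 4.378414% the speed of light.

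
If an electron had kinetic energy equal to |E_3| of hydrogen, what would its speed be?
7.29231e+05 m/s (or 0.24% of c)

The binding energy at n = 3 for hydrogen is:
E_3 = -13.6057/3² = -1.51174444 eV
|E_3| = 1.51174444 eV

Convert to Joules:
KE = 1.51174444 eV × (1.602177 × 10⁻¹⁹ J/eV) = 2.4220822e-19 J

Using KE = ½mv²:
v = √(2·KE/m_e)
v = √(2 × 2.4220822e-19 J / 9.10938 × 10⁻³¹ kg)
v = 7.29231e+05 m/s

This is approximately 0.24% the speed of light.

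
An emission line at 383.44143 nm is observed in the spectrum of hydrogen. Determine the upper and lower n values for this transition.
n = 9 → n = 2

First, find the photon energy from the wavelength (hc = 1239.84 eV·nm):
E = hc/λ = 1239.84 eV·nm / 383.44143 nm = 3.2334534 eV

The energy levels of hydrogen satisfy E_n = -13.6057 / n² eV, so an emission n_i → n_f releases
ΔE = 13.6057 × (1/n_f² − 1/n_i²) eV.

Setting ΔE equal to the photon energy:
1/n_f² − 1/n_i² = 3.2334534 / 13.6057 = 0.23765432

Since 1/n_i² must be positive, we need 1/n_f² > 0.23765432, i.e. n_f ≤ 2. For each allowed n_f, solve n_i = (1/n_f² − 0.23765432)^(−1/2) and check whether it is a whole number:
  n_f = 1: 1/n_i² = 1.00000000 − 0.23765432 = 0.76234568 → n_i = 1.145  (not an integer) ✗
  n_f = 2: 1/n_i² = 0.25000000 − 0.23765432 = 0.01234568 → n_i = 9.000  → integer, n_i = 9 ✓

Only n_f = 2 gives an integer upper level, n_i = 9.

The transition is from n = 9 to n = 2 (emission).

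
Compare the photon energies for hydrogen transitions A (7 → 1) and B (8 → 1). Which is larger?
8 → 1

Calculate the energy for each transition:

Transition 7 → 1:
ΔE₁ = |E_1 - E_7| = |-13.6057/1² - (-13.6057/7²)|
ΔE₁ = |-13.60570000 - (-0.27766735)| = 13.32803 eV

Transition 8 → 1:
ΔE₂ = |E_1 - E_8| = |-13.6057/1² - (-13.6057/8²)|
ΔE₂ = |-13.60570000 - (-0.21258906)| = 13.39311 eV

Since 13.39311 eV > 13.32803 eV, the transition 8 → 1 emits the more energetic photon.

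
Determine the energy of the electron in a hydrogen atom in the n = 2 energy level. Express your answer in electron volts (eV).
-3.40143 eV

The energy levels of a hydrogen-like atom are given by:
E_n = -13.6057 eV / n²

For n = 2:
E_2 = -13.6057 eV / 2²
E_2 = -13.6057 eV / 4
E_2 = -3.40143 eV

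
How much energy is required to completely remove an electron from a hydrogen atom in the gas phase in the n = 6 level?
0.378 eV

The ionization energy is the energy needed to remove the electron completely (n → ∞).

For hydrogen, E_n = -13.6057 eV / n².

At n = 6: E_6 = -13.6057 / 6² = -0.377936 eV
At n = ∞: E_∞ = 0 eV

Ionization energy = E_∞ - E_6 = 0 - (-0.377936) = 0.377936 eV
Ionization energy ≈ 0.378 eV

This is also called the binding energy of the electron in state n = 6.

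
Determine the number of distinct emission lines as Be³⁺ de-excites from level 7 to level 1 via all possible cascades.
21

The electron can occupy levels n = 1, 2, ..., 7 during de-excitation — that is m = 7 - 1 + 1 = 7 distinct levels.

The number of distinct spectral lines equals the number of ways to choose 2 of these m levels (each pair gives one possible emission transition):

Number of lines = m(m-1)/2 = 7×6/2 = 21

These correspond to all possible transitions between the 7 levels:
7 → 6, 7 → 5, 7 → 4, 7 → 3, 7 → 2, 7 → 1, 6 → 5, 6 → 4...

Each transition produces a photon with a unique energy (and thus wavelength). This count does not depend on Z.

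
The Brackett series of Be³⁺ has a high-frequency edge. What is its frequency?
3.290e+15 Hz

The series limit corresponds to the transition from n = ∞ to n = 4.
This is the highest energy (shortest wavelength) transition in the Brackett series.

E_∞ = 0 eV
E_4 = -13.6057 × 4² / 4² = -13.60570 eV

Energy at series limit:
ΔE = E_∞ - E_4 = 0 - (-13.60570) = 13.60570 eV
E = 13.60570 eV × (1.602177 × 10⁻¹⁹ J/eV) = 2.17987e-18 J
f = E/h = 2.17987e-18 J / (6.62607 × 10⁻³⁴ J·s) = 3.290e+15 Hz

This energy equals the ionization energy from the n = 4 state of Be³⁺.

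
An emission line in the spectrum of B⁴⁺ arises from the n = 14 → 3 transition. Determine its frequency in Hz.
8.719e+15 Hz

First, find the transition energy:
E_14 = -13.6057 × 5² / 14² = -1.73542 eV
E_3 = -13.6057 × 5² / 3² = -37.79361 eV
|ΔE| = |E_3 - E_14| = 36.05819 eV

Convert to Joules: E = 36.05819 eV × (1.602177 × 10⁻¹⁹ J/eV) = 5.77716e-18 J

Using E = hf:
f = E/h = 5.77716e-18 J / (6.62607 × 10⁻³⁴ J·s)
f = 8.719e+15 Hz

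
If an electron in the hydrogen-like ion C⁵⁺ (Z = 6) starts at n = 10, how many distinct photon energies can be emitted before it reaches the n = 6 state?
10

The electron can occupy levels n = 6, 7, ..., 10 during de-excitation — that is m = 10 - 6 + 1 = 5 distinct levels.

The number of distinct spectral lines equals the number of ways to choose 2 of these m levels (each pair gives one possible emission transition):

Number of lines = m(m-1)/2 = 5×4/2 = 10

These correspond to all possible transitions between the 5 levels:
10 → 9, 10 → 8, 10 → 7, 10 → 6, 9 → 8, 9 → 7, 9 → 6, 8 → 7...

Each transition produces a photon with a unique energy (and thus wavelength). This count does not depend on Z.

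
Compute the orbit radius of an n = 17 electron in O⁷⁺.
1.9117 nm (or 19.1165 Å)

The Bohr radius formula is:
r_n = n² a₀ / Z

where a₀ = 0.0529177 nm is the Bohr radius.

For O⁷⁺ (Z = 8) at n = 17:
r_17 = 17² × 0.0529177 nm / 8
r_17 = 289 × 0.0529177 nm / 8
r_17 = 15.29322 nm / 8
r_17 = 1.9117 nm

The electron orbits at approximately 1.9117 nm from the nucleus.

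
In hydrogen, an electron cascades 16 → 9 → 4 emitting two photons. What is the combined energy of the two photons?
0.79721 eV

The energy levels of hydrogen are E_n = -13.6057 / n² eV.

First transition (16 → 9):
ΔE₁ = |E_9 - E_16|
ΔE₁ = |-0.16797160494 - (-0.05314726563)| = 0.11482434 eV

Second transition (9 → 4):
ΔE₂ = |E_4 - E_9|
ΔE₂ = |-0.85035625000 - (-0.16797160494)| = 0.68238465 eV

Total energy released:
E_total = ΔE₁ + ΔE₂ = 0.11482434 + 0.68238465 = 0.79721 eV

Note: This equals the direct transition 16 → 4: 0.79721 eV ✓
Energy is conserved regardless of the path taken.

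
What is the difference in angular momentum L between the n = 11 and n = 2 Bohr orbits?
9.4911e-34 J·s (or 9ℏ)

In the Bohr model, L_n = nℏ where ℏ = 1.054572e-34 J·s.

L_11 = 11ℏ = 1.160029e-33 J·s
L_2 = 2ℏ = 2.109144e-34 J·s

ΔL = L_11 - L_2 = (11 - 2)ℏ = 9ℏ
ΔL = 9 × 1.054572e-34 J·s = 9.4911e-34 J·s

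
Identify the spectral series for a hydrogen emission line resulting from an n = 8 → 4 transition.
Brackett series

The spectral series in hydrogen are named based on the final (lower) energy level:
- Lyman series: n_final = 1 (ultraviolet)
- Balmer series: n_final = 2 (visible/near-UV)
- Paschen series: n_final = 3 (infrared)
- Brackett series: n_final = 4 (infrared)
- Pfund series: n_final = 5 (far infrared)

Since this transition ends at n = 4, it belongs to the Brackett series.

For reference, this 8 → 4 line has photon energy
ΔE = 13.6057 eV × (1/4² - 1/8²) = 0.63776719 eV,
corresponding to wavelength λ = hc/ΔE = 1239.84 eV·nm / 0.63776719 eV = 1944.03 nm in the infrared region.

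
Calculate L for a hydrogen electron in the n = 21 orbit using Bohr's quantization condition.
2.215e-33 J·s (or 21ℏ)

In the Bohr model, angular momentum is quantized:
L = nℏ

where ℏ = h/(2π) = 1.05457e-34 J·s

For n = 21:
L = 21 × 1.05457e-34 J·s
L = 2.215e-33 J·s

This can also be written as L = 21ℏ.
The angular momentum is an integer multiple of the reduced Planck constant.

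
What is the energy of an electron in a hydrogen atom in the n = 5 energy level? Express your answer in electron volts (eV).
-0.544 eV

The energy levels of a hydrogen-like atom are given by:
E_n = -13.6057 eV / n²

For n = 5:
E_5 = -13.6057 eV / 5²
E_5 = -13.6057 eV / 25
E_5 = -0.544 eV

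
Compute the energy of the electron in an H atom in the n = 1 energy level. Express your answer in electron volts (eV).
-13.61 eV

The energy levels of a hydrogen-like atom are given by:
E_n = -13.6057 eV / n²

For n = 1:
E_1 = -13.6057 eV / 1²
E_1 = -13.6057 eV / 1
E_1 = -13.61 eV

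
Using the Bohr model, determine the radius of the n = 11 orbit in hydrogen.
6.40304 nm (or 64.03044 Å)

The Bohr radius formula is:
r_n = n² a₀ / Z

where a₀ = 0.05291772 nm is the Bohr radius.

For H (Z = 1) at n = 11:
r_11 = 11² × 0.05291772 nm / 1
r_11 = 121 × 0.05291772 nm / 1
r_11 = 6.403044 nm / 1
r_11 = 6.40304 nm

The electron orbits at approximately 6.40304 nm from the nucleus.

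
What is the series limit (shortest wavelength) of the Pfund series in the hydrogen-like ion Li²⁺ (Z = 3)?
253.13 nm

The series limit corresponds to the transition from n = ∞ to n = 5.
This is the highest energy (shortest wavelength) transition in the Pfund series.

E_∞ = 0 eV
E_5 = -13.6057 × 3² / 5² = -4.898052 eV

Energy at series limit:
ΔE = E_∞ - E_5 = 0 - (-4.898052) = 4.898052 eV
λ = hc/E = 1239.84 eV·nm / 4.898052 eV = 253.13 nm

This energy equals the ionization energy from the n = 5 state of Li²⁺.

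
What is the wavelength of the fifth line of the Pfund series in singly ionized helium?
759.3876 nm

The lines of a series are numbered from the longest wavelength (smallest ΔE) outward; the fifth line is the transition from n = n_f + 5 to n_f.
The Pfund series has all transitions ending at n_f = 5.

For He⁺ (Z = 2), the fifth line (ε-line) is the jump from n = 10 to n = 5:
E_10 = -13.6057 × 2² / 10² = -0.54422800 eV
E_5 = -13.6057 × 2² / 5² = -2.17691200 eV
ΔE = E_10 - E_5 = 1.63268400 eV

λ = hc/E = 1239.84 eV·nm / 1.63268400 eV
λ = 759.3876 nm

This is the ε-line of the Pfund series in He⁺.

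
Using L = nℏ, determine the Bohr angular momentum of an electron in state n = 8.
8.4366e-34 J·s (or 8ℏ)

In the Bohr model, angular momentum is quantized:
L = nℏ

where ℏ = h/(2π) = 1.054572e-34 J·s

For n = 8:
L = 8 × 1.054572e-34 J·s
L = 8.4366e-34 J·s

This can also be written as L = 8ℏ.
The angular momentum is an integer multiple of the reduced Planck constant.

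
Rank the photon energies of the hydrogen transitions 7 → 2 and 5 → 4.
7 → 2

Calculate the energy for each transition:

Transition 7 → 2:
ΔE₁ = |E_2 - E_7| = |-13.6057/2² - (-13.6057/7²)|
ΔE₁ = |-3.401425000000 - (-0.277667346939)| = 3.123757653 eV

Transition 5 → 4:
ΔE₂ = |E_4 - E_5| = |-13.6057/4² - (-13.6057/5²)|
ΔE₂ = |-0.850356250000 - (-0.544228000000)| = 0.306128250 eV

Since 3.123757653 eV > 0.306128250 eV, the transition 7 → 2 emits the more energetic photon.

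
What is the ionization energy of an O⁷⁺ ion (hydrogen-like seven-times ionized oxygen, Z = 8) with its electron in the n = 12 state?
6.05 eV

The ionization energy is the energy needed to remove the electron completely (n → ∞).

For a hydrogen-like ion with Z = 8, E_n = -13.6057 Z² / n² eV.

At n = 12: E_12 = -13.6057 × 8² / 12² = -6.04698 eV
At n = ∞: E_∞ = 0 eV

Ionization energy = E_∞ - E_12 = 0 - (-6.04698) = 6.04698 eV
Ionization energy ≈ 6.05 eV

This is also called the binding energy of the electron in state n = 12.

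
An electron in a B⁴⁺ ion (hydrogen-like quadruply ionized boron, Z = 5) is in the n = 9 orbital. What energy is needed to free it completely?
4.20 eV

The ionization energy is the energy needed to remove the electron completely (n → ∞).

For a hydrogen-like ion with Z = 5, E_n = -13.6057 Z² / n² eV.

At n = 9: E_9 = -13.6057 × 5² / 9² = -4.19929 eV
At n = ∞: E_∞ = 0 eV

Ionization energy = E_∞ - E_9 = 0 - (-4.19929) = 4.19929 eV
Ionization energy ≈ 4.20 eV

This is also called the binding energy of the electron in state n = 9.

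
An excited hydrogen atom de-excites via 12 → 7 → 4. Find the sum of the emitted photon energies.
0.76 eV

The energy levels of hydrogen are E_n = -13.6057 / n² eV.

First transition (12 → 7):
ΔE₁ = |E_7 - E_12|
ΔE₁ = |-0.27766735 - (-0.09448403)| = 0.18318 eV

Second transition (7 → 4):
ΔE₂ = |E_4 - E_7|
ΔE₂ = |-0.85035625 - (-0.27766735)| = 0.57269 eV

Total energy released:
E_total = ΔE₁ + ΔE₂ = 0.18318 + 0.57269 = 0.76 eV

Note: This equals the direct transition 12 → 4: 0.76 eV ✓
Energy is conserved regardless of the path taken.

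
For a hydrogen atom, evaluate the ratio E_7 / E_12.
2.94

Using E_n = -13.6057 Z² / n² eV with Z = 1:

E_7 = -13.6057 / 7² = -13.6057 / 49 = -0.27766735 eV
E_12 = -13.6057 / 12² = -13.6057 / 144 = -0.09448403 eV

The ratio is:
E_7/E_12 = (-0.27766735) / (-0.09448403)
E_7/E_12 = (-13.6057/49) / (-13.6057/144)
E_7/E_12 = 144/49
E_7/E_12 = 2.94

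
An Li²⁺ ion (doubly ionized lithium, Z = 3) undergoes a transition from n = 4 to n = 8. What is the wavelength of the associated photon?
216.00359 nm

First, find the transition energy using E_n = -13.6057 Z² / n² eV:
E_4 = -13.6057 × 3² / 4² = -7.653206250 eV
E_8 = -13.6057 × 3² / 8² = -1.913301563 eV

Photon energy: |ΔE| = |E_8 - E_4| = 5.739904687 eV

Convert to wavelength using E = hc/λ with hc = 1239.84 eV·nm:
λ = hc/E = 1239.84 eV·nm / 5.739904687 eV
λ = 216.00359 nm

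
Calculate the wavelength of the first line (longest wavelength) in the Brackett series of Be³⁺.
253.12920 nm

The longest wavelength corresponds to the smallest energy transition in the series.
The Brackett series has all transitions ending at n_f = 4.

For Be³⁺ (Z = 4), the first line (α-line) is the jump from n = 5 to n = 4:
E_5 = -13.6057 × 4² / 5² = -8.707648000 eV
E_4 = -13.6057 × 4² / 4² = -13.605700000 eV
ΔE = E_5 - E_4 = 4.898052000 eV

λ = hc/E = 1239.84 eV·nm / 4.898052000 eV
λ = 253.12920 nm

This is the α-line of the Brackett series in Be³⁺.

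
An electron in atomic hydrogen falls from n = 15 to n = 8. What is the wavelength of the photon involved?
8150.44590 nm

First, find the transition energy using E_n = -13.6057 / n² eV:
E_15 = -13.6057 / 15² = -0.06046977778 eV
E_8 = -13.6057 / 8² = -0.21258906250 eV

Photon energy: |ΔE| = |E_8 - E_15| = 0.15211928472 eV

Convert to wavelength using E = hc/λ with hc = 1239.84 eV·nm:
λ = hc/E = 1239.84 eV·nm / 0.15211928472 eV
λ = 8150.44590 nm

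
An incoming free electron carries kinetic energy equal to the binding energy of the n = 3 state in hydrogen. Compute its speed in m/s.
7.2923e+05 m/s (or 0.2432% of c)

The binding energy at n = 3 for hydrogen is:
E_3 = -13.6057/3² = -1.5117444 eV
|E_3| = 1.5117444 eV

Convert to Joules:
KE = 1.5117444 eV × (1.602177 × 10⁻¹⁹ J/eV) = 2.422082e-19 J

Using KE = ½mv²:
v = √(2·KE/m_e)
v = √(2 × 2.422082e-19 J / 9.10938 × 10⁻³¹ kg)
v = 7.2923e+05 m/s

This is approximately 0.2432% the speed of light.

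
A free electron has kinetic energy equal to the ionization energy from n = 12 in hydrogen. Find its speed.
1.823e+05 m/s (or 0.061% of c)

The binding energy at n = 12 for hydrogen is:
E_12 = -13.6057/12² = -0.09448403 eV
|E_12| = 0.09448403 eV

Convert to Joules:
KE = 0.09448403 eV × (1.602177 × 10⁻¹⁹ J/eV) = 1.51380e-20 J

Using KE = ½mv²:
v = √(2·KE/m_e)
v = √(2 × 1.51380e-20 J / 9.10938 × 10⁻³¹ kg)
v = 1.823e+05 m/s

This is approximately 0.061% the speed of light.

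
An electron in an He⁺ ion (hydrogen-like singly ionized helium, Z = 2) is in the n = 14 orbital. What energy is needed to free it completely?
0.27767 eV

The ionization energy is the energy needed to remove the electron completely (n → ∞).

For a hydrogen-like ion with Z = 2, E_n = -13.6057 Z² / n² eV.

At n = 14: E_14 = -13.6057 × 2² / 14² = -0.27766735 eV
At n = ∞: E_∞ = 0 eV

Ionization energy = E_∞ - E_14 = 0 - (-0.27766735) = 0.27766735 eV
Ionization energy ≈ 0.27767 eV

This is also called the binding energy of the electron in state n = 14.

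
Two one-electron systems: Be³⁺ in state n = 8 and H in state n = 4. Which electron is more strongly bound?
Be³⁺ at n = 8 (E = -3.40 eV)

Using E_n = -13.6057 Z² / n² eV:

Be³⁺ (Z = 4) at n = 8:
E = -13.6057 × 4² / 8² = -13.6057 × 16 / 64 = -3.40143 eV

H (Z = 1) at n = 4:
E = -13.6057 × 1² / 4² = -13.6057 × 1 / 16 = -0.85036 eV

Since -3.40143 eV < -0.85036 eV,
Be³⁺ at n = 8 is more tightly bound (requires more energy to ionize).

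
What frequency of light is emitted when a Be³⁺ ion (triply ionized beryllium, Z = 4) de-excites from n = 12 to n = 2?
1.27938e+16 Hz

First, find the transition energy:
E_12 = -13.6057 × 4² / 12² = -1.5117444 eV
E_2 = -13.6057 × 4² / 2² = -54.4228000 eV
|ΔE| = |E_2 - E_12| = 52.9110556 eV

Convert to Joules: E = 52.9110556 eV × (1.602177 × 10⁻¹⁹ J/eV) = 8.4772876e-18 J

Using E = hf:
f = E/h = 8.4772876e-18 J / (6.62607 × 10⁻³⁴ J·s)
f = 1.27938e+16 Hz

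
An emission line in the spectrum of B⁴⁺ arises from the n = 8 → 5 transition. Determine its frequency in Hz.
2.0047e+15 Hz

First, find the transition energy:
E_8 = -13.6057 × 5² / 8² = -5.31472656 eV
E_5 = -13.6057 × 5² / 5² = -13.60570000 eV
|ΔE| = |E_5 - E_8| = 8.29097344 eV

Convert to Joules: E = 8.29097344 eV × (1.602177 × 10⁻¹⁹ J/eV) = 1.328361e-18 J

Using E = hf:
f = E/h = 1.328361e-18 J / (6.62607 × 10⁻³⁴ J·s)
f = 2.0047e+15 Hz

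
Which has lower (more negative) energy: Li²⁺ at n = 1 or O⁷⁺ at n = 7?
Li²⁺ at n = 1 (E = -122.45 eV)

Using E_n = -13.6057 Z² / n² eV:

Li²⁺ (Z = 3) at n = 1:
E = -13.6057 × 3² / 1² = -13.6057 × 9 / 1 = -122.45130 eV

O⁷⁺ (Z = 8) at n = 7:
E = -13.6057 × 8² / 7² = -13.6057 × 64 / 49 = -17.77071 eV

Since -122.45130 eV < -17.77071 eV,
Li²⁺ at n = 1 is more tightly bound (requires more energy to ionize).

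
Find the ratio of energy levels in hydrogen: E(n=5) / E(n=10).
4.000000

Using E_n = -13.6057 Z² / n² eV with Z = 1:

E_5 = -13.6057 / 5² = -13.6057 / 25 = -0.544228000000 eV
E_10 = -13.6057 / 10² = -13.6057 / 100 = -0.136057000000 eV

The ratio is:
E_5/E_10 = (-0.544228000000) / (-0.136057000000)
E_5/E_10 = (-13.6057/25) / (-13.6057/100)
E_5/E_10 = 100/25
E_5/E_10 = 4.000000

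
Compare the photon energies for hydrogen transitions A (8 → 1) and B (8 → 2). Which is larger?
8 → 1

Calculate the energy for each transition:

Transition 8 → 1:
ΔE₁ = |E_1 - E_8| = |-13.6057/1² - (-13.6057/8²)|
ΔE₁ = |-13.605700000 - (-0.212589063)| = 13.393111 eV

Transition 8 → 2:
ΔE₂ = |E_2 - E_8| = |-13.6057/2² - (-13.6057/8²)|
ΔE₂ = |-3.401425000 - (-0.212589063)| = 3.188836 eV

Since 13.393111 eV > 3.188836 eV, the transition 8 → 1 emits the more energetic photon.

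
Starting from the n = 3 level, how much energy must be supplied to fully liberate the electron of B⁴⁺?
37.793611 eV

The ionization energy is the energy needed to remove the electron completely (n → ∞).

For a hydrogen-like ion with Z = 5, E_n = -13.6057 Z² / n² eV.

At n = 3: E_3 = -13.6057 × 5² / 3² = -37.793611111 eV
At n = ∞: E_∞ = 0 eV

Ionization energy = E_∞ - E_3 = 0 - (-37.793611111) = 37.793611111 eV
Ionization energy ≈ 37.793611 eV

This is also called the binding energy of the electron in state n = 3.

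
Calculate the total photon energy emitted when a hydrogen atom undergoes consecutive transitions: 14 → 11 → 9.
0.09855 eV

The energy levels of hydrogen are E_n = -13.6057 / n² eV.

First transition (14 → 11):
ΔE₁ = |E_11 - E_14|
ΔE₁ = |-0.11244380165 - (-0.06941683673)| = 0.04302696 eV

Second transition (11 → 9):
ΔE₂ = |E_9 - E_11|
ΔE₂ = |-0.16797160494 - (-0.11244380165)| = 0.05552780 eV

Total energy released:
E_total = ΔE₁ + ΔE₂ = 0.04302696 + 0.05552780 = 0.09855 eV

Note: This equals the direct transition 14 → 9: 0.09855 eV ✓
Energy is conserved regardless of the path taken.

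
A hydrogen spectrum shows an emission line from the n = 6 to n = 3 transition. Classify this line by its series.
Paschen series

The spectral series in hydrogen are named based on the final (lower) energy level:
- Lyman series: n_final = 1 (ultraviolet)
- Balmer series: n_final = 2 (visible/near-UV)
- Paschen series: n_final = 3 (infrared)
- Brackett series: n_final = 4 (infrared)
- Pfund series: n_final = 5 (far infrared)

Since this transition ends at n = 3, it belongs to the Paschen series.

For reference, this 6 → 3 line has photon energy
ΔE = 13.6057 eV × (1/3² - 1/6²) = 1.133808333 eV,
corresponding to wavelength λ = hc/ΔE = 1239.84 eV·nm / 1.133808333 eV = 1093.5182 nm in the infrared region.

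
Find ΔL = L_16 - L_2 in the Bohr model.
1.47640e-33 J·s (or 14ℏ)

In the Bohr model, L_n = nℏ where ℏ = 1.0545718e-34 J·s.

L_16 = 16ℏ = 1.6873149e-33 J·s
L_2 = 2ℏ = 2.1091436e-34 J·s

ΔL = L_16 - L_2 = (16 - 2)ℏ = 14ℏ
ΔL = 14 × 1.0545718e-34 J·s = 1.47640e-33 J·s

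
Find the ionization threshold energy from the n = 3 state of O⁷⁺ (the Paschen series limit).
96.7516 eV

The series limit corresponds to the transition from n = ∞ to n = 3.
This is the highest energy (shortest wavelength) transition in the Paschen series.

E_∞ = 0 eV
E_3 = -13.6057 × 8² / 3² = -96.7516 eV

Energy at series limit:
ΔE = E_∞ - E_3 = 0 - (-96.7516) = 96.7516 eV

This energy equals the ionization energy from the n = 3 state of O⁷⁺.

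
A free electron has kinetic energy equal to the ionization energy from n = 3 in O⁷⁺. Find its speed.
5.834e+06 m/s (or 1.94596% of c)

The binding energy at n = 3 for O⁷⁺ is:
E_3 = -13.6057 × 8²/3² = -96.7516444 eV
|E_3| = 96.7516444 eV

Convert to Joules:
KE = 96.7516444 eV × (1.602177 × 10⁻¹⁹ J/eV) = 1.55013e-17 J

Using KE = ½mv²:
v = √(2·KE/m_e)
v = √(2 × 1.55013e-17 J / 9.10938 × 10⁻³¹ kg)
v = 5.834e+06 m/s

This is approximately 1.94596% the speed of light.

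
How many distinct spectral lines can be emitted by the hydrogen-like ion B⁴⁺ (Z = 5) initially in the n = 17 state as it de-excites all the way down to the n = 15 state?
3

The electron can occupy levels n = 15, 16, ..., 17 during de-excitation — that is m = 17 - 15 + 1 = 3 distinct levels.

The number of distinct spectral lines equals the number of ways to choose 2 of these m levels (each pair gives one possible emission transition):

Number of lines = m(m-1)/2 = 3×2/2 = 3

These correspond to all possible transitions between the 3 levels:
17 → 16, 17 → 15, 16 → 15

Each transition produces a photon with a unique energy (and thus wavelength). This count does not depend on Z.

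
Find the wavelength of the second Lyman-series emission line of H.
102.517 nm

The lines of a series are numbered from the longest wavelength (smallest ΔE) outward; the second line is the transition from n = n_f + 2 to n_f.
The Lyman series has all transitions ending at n_f = 1.

For H, the second line (β-line) is the jump from n = 3 to n = 1:
E_3 = -13.6057 / 3² = -1.511744 eV
E_1 = -13.6057 / 1² = -13.605700 eV
ΔE = E_3 - E_1 = 12.093956 eV

λ = hc/E = 1239.84 eV·nm / 12.093956 eV
λ = 102.517 nm

This is the β-line of the Lyman series in H.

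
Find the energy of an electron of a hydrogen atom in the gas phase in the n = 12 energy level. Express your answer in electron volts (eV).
-0.094484 eV

The energy levels of a hydrogen-like atom are given by:
E_n = -13.6057 eV / n²

For n = 12:
E_12 = -13.6057 eV / 12²
E_12 = -13.6057 eV / 144
E_12 = -0.094484 eV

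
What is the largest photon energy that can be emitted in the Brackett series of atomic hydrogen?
0.85 eV

The series limit corresponds to the transition from n = ∞ to n = 4.
This is the highest energy (shortest wavelength) transition in the Brackett series.

E_∞ = 0 eV
E_4 = -13.6057 / 4² = -0.85 eV

Energy at series limit:
ΔE = E_∞ - E_4 = 0 - (-0.85) = 0.85 eV

This energy equals the ionization energy from the n = 4 state of hydrogen.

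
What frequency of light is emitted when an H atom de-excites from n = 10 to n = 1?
3.25695e+15 Hz

First, find the transition energy:
E_10 = -13.6057 / 10² = -0.1360570 eV
E_1 = -13.6057 / 1² = -13.6057000 eV
|ΔE| = |E_1 - E_10| = 13.4696430 eV

Convert to Joules: E = 13.4696430 eV × (1.602177 × 10⁻¹⁹ J/eV) = 2.1580752e-18 J

Using E = hf:
f = E/h = 2.1580752e-18 J / (6.62607 × 10⁻³⁴ J·s)
f = 3.25695e+15 Hz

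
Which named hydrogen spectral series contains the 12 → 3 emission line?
Paschen series

The spectral series in hydrogen are named based on the final (lower) energy level:
- Lyman series: n_final = 1 (ultraviolet)
- Balmer series: n_final = 2 (visible/near-UV)
- Paschen series: n_final = 3 (infrared)
- Brackett series: n_final = 4 (infrared)
- Pfund series: n_final = 5 (far infrared)

Since this transition ends at n = 3, it belongs to the Paschen series.

For reference, this 12 → 3 line has photon energy
ΔE = 13.6057 eV × (1/3² - 1/12²) = 1.417260 eV,
corresponding to wavelength λ = hc/ΔE = 1239.84 eV·nm / 1.417260 eV = 874.81 nm in the infrared region.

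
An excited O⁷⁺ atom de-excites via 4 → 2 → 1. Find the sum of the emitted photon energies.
816.34 eV

The energy levels of O⁷⁺ are E_n = -13.6057 × 8² / n² eV.

First transition (4 → 2):
ΔE₁ = |E_2 - E_4|
ΔE₁ = |-217.69120000 - (-54.42280000)| = 163.26840 eV

Second transition (2 → 1):
ΔE₂ = |E_1 - E_2|
ΔE₂ = |-870.76480000 - (-217.69120000)| = 653.07360 eV

Total energy released:
E_total = ΔE₁ + ΔE₂ = 163.26840 + 653.07360 = 816.34 eV

Note: This equals the direct transition 4 → 1: 816.34 eV ✓
Energy is conserved regardless of the path taken.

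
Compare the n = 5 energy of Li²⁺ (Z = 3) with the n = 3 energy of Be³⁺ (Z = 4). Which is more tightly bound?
Be³⁺ at n = 3 (E = -24.187911 eV)

Using E_n = -13.6057 Z² / n² eV:

Li²⁺ (Z = 3) at n = 5:
E = -13.6057 × 3² / 5² = -13.6057 × 9 / 25 = -4.898052000 eV

Be³⁺ (Z = 4) at n = 3:
E = -13.6057 × 4² / 3² = -13.6057 × 16 / 9 = -24.187911111 eV

Since -24.187911111 eV < -4.898052000 eV,
Be³⁺ at n = 3 is more tightly bound (requires more energy to ionize).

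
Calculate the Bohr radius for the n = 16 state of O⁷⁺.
1.6934 nm (or 16.9337 Å)

The Bohr radius formula is:
r_n = n² a₀ / Z

where a₀ = 0.0529177 nm is the Bohr radius.

For O⁷⁺ (Z = 8) at n = 16:
r_16 = 16² × 0.0529177 nm / 8
r_16 = 256 × 0.0529177 nm / 8
r_16 = 13.54693 nm / 8
r_16 = 1.6934 nm

The electron orbits at approximately 1.6934 nm from the nucleus.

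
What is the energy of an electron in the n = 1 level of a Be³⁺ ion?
-217.69 eV

For hydrogen-like ions, the energy levels scale with Z²:
E_n = -13.6057 Z² / n² eV

For Be³⁺ (Z = 4) at n = 1:
E_1 = -13.6057 × 4² / 1²
E_1 = -13.6057 × 16 / 1
E_1 = -217.6912 / 1
E_1 = -217.69 eV

The energy is 16 times more negative than hydrogen at the same n due to the stronger nuclear charge.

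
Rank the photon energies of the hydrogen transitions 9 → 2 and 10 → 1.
10 → 1

Calculate the energy for each transition:

Transition 9 → 2:
ΔE₁ = |E_2 - E_9| = |-13.6057/2² - (-13.6057/9²)|
ΔE₁ = |-3.401425000000 - (-0.167971604938)| = 3.233453395 eV

Transition 10 → 1:
ΔE₂ = |E_1 - E_10| = |-13.6057/1² - (-13.6057/10²)|
ΔE₂ = |-13.605700000000 - (-0.136057000000)| = 13.469643000 eV

Since 13.469643000 eV > 3.233453395 eV, the transition 10 → 1 emits the more energetic photon.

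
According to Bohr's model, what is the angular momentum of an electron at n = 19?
2.00e-33 J·s (or 19ℏ)

In the Bohr model, angular momentum is quantized:
L = nℏ

where ℏ = h/(2π) = 1.0546e-34 J·s

For n = 19:
L = 19 × 1.0546e-34 J·s
L = 2.00e-33 J·s

This can also be written as L = 19ℏ.
The angular momentum is an integer multiple of the reduced Planck constant.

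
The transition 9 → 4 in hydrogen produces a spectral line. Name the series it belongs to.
Brackett series

The spectral series in hydrogen are named based on the final (lower) energy level:
- Lyman series: n_final = 1 (ultraviolet)
- Balmer series: n_final = 2 (visible/near-UV)
- Paschen series: n_final = 3 (infrared)
- Brackett series: n_final = 4 (infrared)
- Pfund series: n_final = 5 (far infrared)

Since this transition ends at n = 4, it belongs to the Brackett series.

For reference, this 9 → 4 line has photon energy
ΔE = 13.6057 eV × (1/4² - 1/9²) = 0.68238465 eV,
corresponding to wavelength λ = hc/ΔE = 1239.84 eV·nm / 0.68238465 eV = 1816.92 nm in the infrared region.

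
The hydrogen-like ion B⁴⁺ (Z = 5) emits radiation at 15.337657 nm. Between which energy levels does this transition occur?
n = 9 → n = 2

First, find the photon energy from the wavelength (hc = 1239.84 eV·nm):
E = hc/λ = 1239.84 eV·nm / 15.337657 nm = 80.836336 eV

The energy levels of B⁴⁺ satisfy E_n = -13.6057 × 5² / n² eV, so an emission n_i → n_f releases
ΔE = 13.6057 × 5² × (1/n_f² − 1/n_i²) eV.

Setting ΔE equal to the photon energy:
1/n_f² − 1/n_i² = 80.836336 / (13.6057 × 5²) = 0.23765432

Since 1/n_i² must be positive, we need 1/n_f² > 0.23765432, i.e. n_f ≤ 2. For each allowed n_f, solve n_i = (1/n_f² − 0.23765432)^(−1/2) and check whether it is a whole number:
  n_f = 1: 1/n_i² = 1.00000000 − 0.23765432 = 0.76234568 → n_i = 1.145  (not an integer) ✗
  n_f = 2: 1/n_i² = 0.25000000 − 0.23765432 = 0.01234568 → n_i = 9.000  → integer, n_i = 9 ✓

Only n_f = 2 gives an integer upper level, n_i = 9.

The transition is from n = 9 to n = 2 (emission).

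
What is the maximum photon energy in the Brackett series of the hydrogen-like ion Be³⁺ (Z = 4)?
13.606 eV

The series limit corresponds to the transition from n = ∞ to n = 4.
This is the highest energy (shortest wavelength) transition in the Brackett series.

E_∞ = 0 eV
E_4 = -13.6057 × 4² / 4² = -13.606 eV

Energy at series limit:
ΔE = E_∞ - E_4 = 0 - (-13.606) = 13.606 eV

This energy equals the ionization energy from the n = 4 state of Be³⁺.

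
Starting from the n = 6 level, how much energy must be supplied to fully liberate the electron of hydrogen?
0.38 eV

The ionization energy is the energy needed to remove the electron completely (n → ∞).

For hydrogen, E_n = -13.6057 eV / n².

At n = 6: E_6 = -13.6057 / 6² = -0.37794 eV
At n = ∞: E_∞ = 0 eV

Ionization energy = E_∞ - E_6 = 0 - (-0.37794) = 0.37794 eV
Ionization energy ≈ 0.38 eV

This is also called the binding energy of the electron in state n = 6.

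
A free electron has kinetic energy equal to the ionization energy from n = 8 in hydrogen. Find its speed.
2.7346e+05 m/s (or 0.09122% of c)

The binding energy at n = 8 for hydrogen is:
E_8 = -13.6057/8² = -0.21258906 eV
|E_8| = 0.21258906 eV

Convert to Joules:
KE = 0.21258906 eV × (1.602177 × 10⁻¹⁹ J/eV) = 3.406053e-20 J

Using KE = ½mv²:
v = √(2·KE/m_e)
v = √(2 × 3.406053e-20 J / 9.10938 × 10⁻³¹ kg)
v = 2.7346e+05 m/s

This is approximately 0.09122% the speed of light.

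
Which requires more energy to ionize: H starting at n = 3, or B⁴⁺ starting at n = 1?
B⁴⁺ at n = 1 (E = -340.143 eV)

Using E_n = -13.6057 Z² / n² eV:

H (Z = 1) at n = 3:
E = -13.6057 × 1² / 3² = -13.6057 × 1 / 9 = -1.511744 eV

B⁴⁺ (Z = 5) at n = 1:
E = -13.6057 × 5² / 1² = -13.6057 × 25 / 1 = -340.142500 eV

Since -340.142500 eV < -1.511744 eV,
B⁴⁺ at n = 1 is more tightly bound (requires more energy to ionize).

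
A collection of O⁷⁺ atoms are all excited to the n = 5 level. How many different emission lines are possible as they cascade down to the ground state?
10

The electron can occupy levels n = 1, 2, ..., 5 during de-excitation — that is m = 5 - 1 + 1 = 5 distinct levels.

The number of distinct spectral lines equals the number of ways to choose 2 of these m levels (each pair gives one possible emission transition):

Number of lines = m(m-1)/2 = 5×4/2 = 10

These correspond to all possible transitions between the 5 levels:
5 → 4, 5 → 3, 5 → 2, 5 → 1, 4 → 3, 4 → 2, 4 → 1, 3 → 2...

Each transition produces a photon with a unique energy (and thus wavelength). This count does not depend on Z.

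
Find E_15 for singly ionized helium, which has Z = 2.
-0.2419 eV

For hydrogen-like ions, the energy levels scale with Z²:
E_n = -13.6057 Z² / n² eV

For He⁺ (Z = 2) at n = 15:
E_15 = -13.6057 × 2² / 15²
E_15 = -13.6057 × 4 / 225
E_15 = -54.4228 / 225
E_15 = -0.2419 eV

The energy is 4 times more negative than hydrogen at the same n due to the stronger nuclear charge.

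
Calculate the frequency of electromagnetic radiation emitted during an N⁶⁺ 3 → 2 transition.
2.23892e+16 Hz

First, find the transition energy:
E_3 = -13.6057 × 7² / 3² = -74.0754778 eV
E_2 = -13.6057 × 7² / 2² = -166.6698250 eV
|ΔE| = |E_2 - E_3| = 92.5943472 eV

Convert to Joules: E = 92.5943472 eV × (1.602177 × 10⁻¹⁹ J/eV) = 1.4835253e-17 J

Using E = hf:
f = E/h = 1.4835253e-17 J / (6.62607 × 10⁻³⁴ J·s)
f = 2.23892e+16 Hz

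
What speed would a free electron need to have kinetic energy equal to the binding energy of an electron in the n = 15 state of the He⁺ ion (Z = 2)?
2.92e+05 m/s (or 0.097% of c)

The binding energy at n = 15 for He⁺ is:
E_15 = -13.6057 × 2²/15² = -0.241879 eV
|E_15| = 0.241879 eV

Convert to Joules:
KE = 0.241879 eV × (1.602177 × 10⁻¹⁹ J/eV) = 3.8753e-20 J

Using KE = ½mv²:
v = √(2·KE/m_e)
v = √(2 × 3.8753e-20 J / 9.10938 × 10⁻³¹ kg)
v = 2.92e+05 m/s

This is approximately 0.097% the speed of light.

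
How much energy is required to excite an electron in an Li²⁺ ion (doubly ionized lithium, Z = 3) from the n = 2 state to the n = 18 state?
30.234889 eV

The energy levels of a hydrogen-like atom are E_n = -13.6057 Z² eV / n².

Energy at n = 2: E_2 = -13.6057 × 3² / 2² = -30.612825000 eV
Energy at n = 18: E_18 = -13.6057 × 3² / 18² = -0.377936111 eV

The excitation energy is the difference:
ΔE = E_18 - E_2
ΔE = -0.377936111 - (-30.612825000)
ΔE = 30.234889 eV

Since this is positive, energy must be absorbed (photon absorption).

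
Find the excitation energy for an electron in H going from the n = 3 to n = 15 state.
1.4513 eV

The energy levels of a hydrogen-like atom are E_n = -13.6057 eV / n².

Energy at n = 3: E_3 = -13.6057 / 3² = -1.5117444 eV
Energy at n = 15: E_15 = -13.6057 / 15² = -0.0604698 eV

The excitation energy is the difference:
ΔE = E_15 - E_3
ΔE = -0.0604698 - (-1.5117444)
ΔE = 1.4513 eV

Since this is positive, energy must be absorbed (photon absorption).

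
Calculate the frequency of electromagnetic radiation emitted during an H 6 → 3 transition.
2.7415e+14 Hz

First, find the transition energy:
E_6 = -13.6057 / 6² = -0.37793611 eV
E_3 = -13.6057 / 3² = -1.51174444 eV
|ΔE| = |E_3 - E_6| = 1.13380833 eV

Convert to Joules: E = 1.13380833 eV × (1.602177 × 10⁻¹⁹ J/eV) = 1.816562e-19 J

Using E = hf:
f = E/h = 1.816562e-19 J / (6.62607 × 10⁻³⁴ J·s)
f = 2.7415e+14 Hz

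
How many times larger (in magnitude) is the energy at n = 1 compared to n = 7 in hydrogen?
49.00

Using E_n = -13.6057 Z² / n² eV with Z = 1:

E_1 = -13.6057 / 1² = -13.6057 / 1 = -13.60570000 eV
E_7 = -13.6057 / 7² = -13.6057 / 49 = -0.27766735 eV

The ratio is:
E_1/E_7 = (-13.60570000) / (-0.27766735)
E_1/E_7 = (-13.6057/1) / (-13.6057/49)
E_1/E_7 = 49/1
E_1/E_7 = 49.00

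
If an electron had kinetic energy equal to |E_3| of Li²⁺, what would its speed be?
2.18769e+06 m/s (or 0.72974% of c)

The binding energy at n = 3 for Li²⁺ is:
E_3 = -13.6057 × 3²/3² = -13.6057000 eV
|E_3| = 13.6057000 eV

Convert to Joules:
KE = 13.6057000 eV × (1.602177 × 10⁻¹⁹ J/eV) = 2.1798740e-18 J

Using KE = ½mv²:
v = √(2·KE/m_e)
v = √(2 × 2.1798740e-18 J / 9.10938 × 10⁻³¹ kg)
v = 2.18769e+06 m/s

This is approximately 0.72974% the speed of light.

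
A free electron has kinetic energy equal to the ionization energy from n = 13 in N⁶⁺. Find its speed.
1.178e+06 m/s (or 0.392934% of c)

The binding energy at n = 13 for N⁶⁺ is:
E_13 = -13.6057 × 7²/13² = -3.94484793 eV
|E_13| = 3.94484793 eV

Convert to Joules:
KE = 3.94484793 eV × (1.602177 × 10⁻¹⁹ J/eV) = 6.32034e-19 J

Using KE = ½mv²:
v = √(2·KE/m_e)
v = √(2 × 6.32034e-19 J / 9.10938 × 10⁻³¹ kg)
v = 1.178e+06 m/s

This is approximately 0.392934% the speed of light.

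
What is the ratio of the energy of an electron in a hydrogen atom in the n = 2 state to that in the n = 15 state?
56.250

Using E_n = -13.6057 Z² / n² eV with Z = 1:

E_2 = -13.6057 / 2² = -13.6057 / 4 = -3.401425000 eV
E_15 = -13.6057 / 15² = -13.6057 / 225 = -0.060469778 eV

The ratio is:
E_2/E_15 = (-3.401425000) / (-0.060469778)
E_2/E_15 = (-13.6057/4) / (-13.6057/225)
E_2/E_15 = 225/4
E_2/E_15 = 56.250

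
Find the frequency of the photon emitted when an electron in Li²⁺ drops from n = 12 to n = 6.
6.168e+14 Hz

First, find the transition energy:
E_12 = -13.6057 × 3² / 12² = -0.8503563 eV
E_6 = -13.6057 × 3² / 6² = -3.4014250 eV
|ΔE| = |E_6 - E_12| = 2.5510687 eV

Convert to Joules: E = 2.5510687 eV × (1.602177 × 10⁻¹⁹ J/eV) = 4.08726e-19 J

Using E = hf:
f = E/h = 4.08726e-19 J / (6.62607 × 10⁻³⁴ J·s)
f = 6.168e+14 Hz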